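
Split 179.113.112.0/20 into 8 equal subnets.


New prefix = 20 + 3 = 23
Each subnet has 512 addresses
  179.113.112.0/23
  179.113.114.0/23
  179.113.116.0/23
  179.113.118.0/23
  179.113.120.0/23
  179.113.122.0/23
  179.113.124.0/23
  179.113.126.0/23
Subnets: 179.113.112.0/23, 179.113.114.0/23, 179.113.116.0/23, 179.113.118.0/23, 179.113.120.0/23, 179.113.122.0/23, 179.113.124.0/23, 179.113.126.0/23


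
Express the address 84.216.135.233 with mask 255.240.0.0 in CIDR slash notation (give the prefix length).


Binary: 11111111.11110000.00000000.00000000
Count leading 1s
Prefix: /12


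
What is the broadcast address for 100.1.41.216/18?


Network: 100.1.0.0/18
Host bits = 14
Set all host bits to 1:
Broadcast: 100.1.63.255


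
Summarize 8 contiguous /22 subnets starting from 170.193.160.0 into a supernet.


Original prefix: /22
Number of subnets: 8 = 2^3
New prefix = 22 - 3 = 19
Supernet: 170.193.160.0/19


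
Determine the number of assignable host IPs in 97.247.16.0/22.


Host bits = 32 - 22 = 10
Total addresses = 2^10 = 1024
Usable = total - 2 (network and broadcast)
Usable hosts: 1022


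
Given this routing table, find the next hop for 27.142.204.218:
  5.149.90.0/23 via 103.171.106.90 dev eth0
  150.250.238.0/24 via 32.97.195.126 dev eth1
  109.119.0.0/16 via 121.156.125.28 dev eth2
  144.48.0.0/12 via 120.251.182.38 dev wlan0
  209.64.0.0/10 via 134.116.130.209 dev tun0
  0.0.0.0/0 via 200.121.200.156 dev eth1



Longest prefix match for 27.142.204.218:
  /23 5.149.90.0: no
  /24 150.250.238.0: no
  /16 109.119.0.0: no
  /12 144.48.0.0: no
  /10 209.64.0.0: no
  /0 0.0.0.0: MATCH
Selected: next-hop 200.121.200.156 via eth1 (matched /0)


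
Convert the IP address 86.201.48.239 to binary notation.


86 = 01010110
201 = 11001001
48 = 00110000
239 = 11101111
Binary: 01010110.11001001.00110000.11101111


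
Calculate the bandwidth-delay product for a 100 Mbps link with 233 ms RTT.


BDP = bandwidth * RTT
= 100 Mbps * 233 ms
= 100 * 1e6 * 233 / 1000 bits
= 23300000 bits
= 2912500 bytes
= 2844.2383 KB
BDP = 23300000 bits (2912500 bytes)


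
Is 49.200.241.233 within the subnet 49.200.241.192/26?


Subnet network: 49.200.241.192
Test IP AND mask: 49.200.241.192
Yes, 49.200.241.233 is in 49.200.241.192/26


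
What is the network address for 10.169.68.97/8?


IP:   00001010.10101001.01000100.01100001
Mask: 11111111.00000000.00000000.00000000
AND operation:
Net:  00001010.00000000.00000000.00000000
Network: 10.0.0.0/8


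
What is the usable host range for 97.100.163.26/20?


Network: 97.100.160.0
Broadcast: 97.100.175.255
First usable = network + 1
Last usable = broadcast - 1
Range: 97.100.160.1 to 97.100.175.254


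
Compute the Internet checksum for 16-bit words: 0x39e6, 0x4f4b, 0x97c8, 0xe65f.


Sum all words (with carry folding):
+ 0x39e6 = 0x39e6
+ 0x4f4b = 0x8931
+ 0x97c8 = 0x20fa
+ 0xe65f = 0x075a
One's complement: ~0x075a
Checksum = 0xf8a5


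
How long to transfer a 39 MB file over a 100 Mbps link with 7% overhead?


Effective throughput = 100 * (1 - 7/100) = 93 Mbps
File size in Mb = 39 * 8 = 312 Mb
Time = 312 / 93
Time = 3.3548 seconds


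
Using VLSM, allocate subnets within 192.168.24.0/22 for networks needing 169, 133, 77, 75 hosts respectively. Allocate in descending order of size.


169 hosts -> /24 (254 usable): 192.168.24.0/24
133 hosts -> /24 (254 usable): 192.168.25.0/24
77 hosts -> /25 (126 usable): 192.168.26.0/25
75 hosts -> /25 (126 usable): 192.168.26.128/25
Allocation: 192.168.24.0/24 (169 hosts, 254 usable); 192.168.25.0/24 (133 hosts, 254 usable); 192.168.26.0/25 (77 hosts, 126 usable); 192.168.26.128/25 (75 hosts, 126 usable)


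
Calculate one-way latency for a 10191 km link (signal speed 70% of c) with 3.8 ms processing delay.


Speed = 0.7 * 3e5 km/s = 210000 km/s
Propagation delay = 10191 / 210000 = 0.0485 s = 48.5286 ms
Processing delay = 3.8 ms
Total one-way latency = 52.3286 ms


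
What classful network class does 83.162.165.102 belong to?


First octet: 83
Binary: 01010011
0xxxxxxx -> Class A (1-126)
Class A, default mask 255.0.0.0 (/8)


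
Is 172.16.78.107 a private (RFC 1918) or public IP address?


RFC 1918 private ranges:
  10.0.0.0/8 (10.0.0.0 - 10.255.255.255)
  172.16.0.0/12 (172.16.0.0 - 172.31.255.255)
  192.168.0.0/16 (192.168.0.0 - 192.168.255.255)
Private (in 172.16.0.0/12)


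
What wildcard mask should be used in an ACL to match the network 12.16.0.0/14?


Subnet mask: 255.252.0.0
Wildcard = 255.255.255.255 - subnet mask
255 - 255 = 0
255 - 252 = 3
255 - 0 = 255
255 - 0 = 255
Wildcard: 0.3.255.255


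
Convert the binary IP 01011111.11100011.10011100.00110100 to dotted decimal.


01011111 = 95
11100011 = 227
10011100 = 156
00110100 = 52
IP: 95.227.156.52


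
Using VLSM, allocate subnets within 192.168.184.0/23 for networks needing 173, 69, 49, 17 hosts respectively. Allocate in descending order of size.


173 hosts -> /24 (254 usable): 192.168.184.0/24
69 hosts -> /25 (126 usable): 192.168.185.0/25
49 hosts -> /26 (62 usable): 192.168.185.128/26
17 hosts -> /27 (30 usable): 192.168.185.192/27
Allocation: 192.168.184.0/24 (173 hosts, 254 usable); 192.168.185.0/25 (69 hosts, 126 usable); 192.168.185.128/26 (49 hosts, 62 usable); 192.168.185.192/27 (17 hosts, 30 usable)


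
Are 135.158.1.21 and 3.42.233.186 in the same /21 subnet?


Mask: 255.255.248.0
135.158.1.21 AND mask = 135.158.0.0
3.42.233.186 AND mask = 3.42.232.0
No, different subnets (135.158.0.0 vs 3.42.232.0)


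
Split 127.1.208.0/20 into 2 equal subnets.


New prefix = 20 + 1 = 21
Each subnet has 2048 addresses
  127.1.208.0/21
  127.1.216.0/21
Subnets: 127.1.208.0/21, 127.1.216.0/21


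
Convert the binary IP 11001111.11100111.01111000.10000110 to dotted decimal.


11001111 = 207
11100111 = 231
01111000 = 120
10000110 = 134
IP: 207.231.120.134


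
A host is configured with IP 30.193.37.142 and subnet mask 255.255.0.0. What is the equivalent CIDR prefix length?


Binary: 11111111.11111111.00000000.00000000
Count leading 1s
Prefix: /16


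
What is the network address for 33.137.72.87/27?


IP:   00100001.10001001.01001000.01010111
Mask: 11111111.11111111.11111111.11100000
AND operation:
Net:  00100001.10001001.01001000.01000000
Network: 33.137.72.64/27


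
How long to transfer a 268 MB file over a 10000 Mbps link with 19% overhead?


Effective throughput = 10000 * (1 - 19/100) = 8100.0 Mbps
File size in Mb = 268 * 8 = 2144 Mb
Time = 2144 / 8100.0
Time = 0.2647 seconds


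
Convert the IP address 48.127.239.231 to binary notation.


48 = 00110000
127 = 01111111
239 = 11101111
231 = 11100111
Binary: 00110000.01111111.11101111.11100111


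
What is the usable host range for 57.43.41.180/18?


Network: 57.43.0.0
Broadcast: 57.43.63.255
First usable = network + 1
Last usable = broadcast - 1
Range: 57.43.0.1 to 57.43.63.254


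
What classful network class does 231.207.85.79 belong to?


First octet: 231
Binary: 11100111
1110xxxx -> Class D (224-239)
Class D (multicast), default mask N/A


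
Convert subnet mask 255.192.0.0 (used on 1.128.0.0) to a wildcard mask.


Subnet mask: 255.192.0.0
Wildcard = 255.255.255.255 - subnet mask
255 - 255 = 0
255 - 192 = 63
255 - 0 = 255
255 - 0 = 255
Wildcard: 0.63.255.255


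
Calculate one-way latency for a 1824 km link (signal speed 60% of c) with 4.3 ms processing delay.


Speed = 0.6 * 3e5 km/s = 180000 km/s
Propagation delay = 1824 / 180000 = 0.0101 s = 10.1333 ms
Processing delay = 4.3 ms
Total one-way latency = 14.4333 ms


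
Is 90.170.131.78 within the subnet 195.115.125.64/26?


Subnet network: 195.115.125.64
Test IP AND mask: 90.170.131.64
No, 90.170.131.78 is not in 195.115.125.64/26


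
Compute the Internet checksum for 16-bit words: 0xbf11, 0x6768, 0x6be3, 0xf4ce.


Sum all words (with carry folding):
+ 0xbf11 = 0xbf11
+ 0x6768 = 0x267a
+ 0x6be3 = 0x925d
+ 0xf4ce = 0x872c
One's complement: ~0x872c
Checksum = 0x78d3


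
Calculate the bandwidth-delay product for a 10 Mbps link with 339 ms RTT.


BDP = bandwidth * RTT
= 10 Mbps * 339 ms
= 10 * 1e6 * 339 / 1000 bits
= 3390000 bits
= 423750 bytes
= 413.8184 KB
BDP = 3390000 bits (423750 bytes)


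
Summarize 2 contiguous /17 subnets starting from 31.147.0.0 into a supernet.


Original prefix: /17
Number of subnets: 2 = 2^1
New prefix = 17 - 1 = 16
Supernet: 31.147.0.0/16


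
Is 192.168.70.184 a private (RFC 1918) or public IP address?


RFC 1918 private ranges:
  10.0.0.0/8 (10.0.0.0 - 10.255.255.255)
  172.16.0.0/12 (172.16.0.0 - 172.31.255.255)
  192.168.0.0/16 (192.168.0.0 - 192.168.255.255)
Private (in 192.168.0.0/16)


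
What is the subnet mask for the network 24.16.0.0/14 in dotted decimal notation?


/14 means 14 network bits, 18 host bits
Binary: 11111111111111000000000000000000
Mask: 255.252.0.0


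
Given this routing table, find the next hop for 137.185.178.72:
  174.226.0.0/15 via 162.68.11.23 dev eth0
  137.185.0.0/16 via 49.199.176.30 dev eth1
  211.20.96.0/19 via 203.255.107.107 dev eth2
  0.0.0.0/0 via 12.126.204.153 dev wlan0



Longest prefix match for 137.185.178.72:
  /15 174.226.0.0: no
  /16 137.185.0.0: MATCH
  /19 211.20.96.0: no
  /0 0.0.0.0: MATCH
Selected: next-hop 49.199.176.30 via eth1 (matched /16)


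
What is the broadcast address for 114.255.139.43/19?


Network: 114.255.128.0/19
Host bits = 13
Set all host bits to 1:
Broadcast: 114.255.159.255


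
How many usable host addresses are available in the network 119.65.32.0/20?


Host bits = 32 - 20 = 12
Total addresses = 2^12 = 4096
Usable = total - 2 (network and broadcast)
Usable hosts: 4094


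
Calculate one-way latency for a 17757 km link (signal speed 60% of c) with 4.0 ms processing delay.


Speed = 0.6 * 3e5 km/s = 180000 km/s
Propagation delay = 17757 / 180000 = 0.0987 s = 98.65 ms
Processing delay = 4.0 ms
Total one-way latency = 102.65 ms


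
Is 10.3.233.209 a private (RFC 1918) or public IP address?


RFC 1918 private ranges:
  10.0.0.0/8 (10.0.0.0 - 10.255.255.255)
  172.16.0.0/12 (172.16.0.0 - 172.31.255.255)
  192.168.0.0/16 (192.168.0.0 - 192.168.255.255)
Private (in 10.0.0.0/8)


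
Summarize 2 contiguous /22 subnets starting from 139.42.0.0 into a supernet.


Original prefix: /22
Number of subnets: 2 = 2^1
New prefix = 22 - 1 = 21
Supernet: 139.42.0.0/21


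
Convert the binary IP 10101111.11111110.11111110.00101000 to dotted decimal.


10101111 = 175
11111110 = 254
11111110 = 254
00101000 = 40
IP: 175.254.254.40


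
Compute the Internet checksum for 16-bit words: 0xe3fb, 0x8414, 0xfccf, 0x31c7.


Sum all words (with carry folding):
+ 0xe3fb = 0xe3fb
+ 0x8414 = 0x6810
+ 0xfccf = 0x64e0
+ 0x31c7 = 0x96a7
One's complement: ~0x96a7
Checksum = 0x6958


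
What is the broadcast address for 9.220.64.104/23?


Network: 9.220.64.0/23
Host bits = 9
Set all host bits to 1:
Broadcast: 9.220.65.255


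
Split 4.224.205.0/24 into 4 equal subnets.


New prefix = 24 + 2 = 26
Each subnet has 64 addresses
  4.224.205.0/26
  4.224.205.64/26
  4.224.205.128/26
  4.224.205.192/26
Subnets: 4.224.205.0/26, 4.224.205.64/26, 4.224.205.128/26, 4.224.205.192/26


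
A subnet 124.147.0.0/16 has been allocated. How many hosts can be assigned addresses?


Host bits = 32 - 16 = 16
Total addresses = 2^16 = 65536
Usable = total - 2 (network and broadcast)
Usable hosts: 65534


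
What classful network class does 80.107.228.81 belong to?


First octet: 80
Binary: 01010000
0xxxxxxx -> Class A (1-126)
Class A, default mask 255.0.0.0 (/8)


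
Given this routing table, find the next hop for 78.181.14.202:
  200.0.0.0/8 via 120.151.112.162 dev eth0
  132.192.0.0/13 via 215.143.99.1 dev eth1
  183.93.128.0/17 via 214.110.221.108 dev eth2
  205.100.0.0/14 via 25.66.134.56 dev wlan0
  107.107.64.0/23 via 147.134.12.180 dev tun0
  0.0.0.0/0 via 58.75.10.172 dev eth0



Longest prefix match for 78.181.14.202:
  /8 200.0.0.0: no
  /13 132.192.0.0: no
  /17 183.93.128.0: no
  /14 205.100.0.0: no
  /23 107.107.64.0: no
  /0 0.0.0.0: MATCH
Selected: next-hop 58.75.10.172 via eth0 (matched /0)


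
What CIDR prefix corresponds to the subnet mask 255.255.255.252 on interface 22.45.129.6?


Binary: 11111111.11111111.11111111.11111100
Count leading 1s
Prefix: /30


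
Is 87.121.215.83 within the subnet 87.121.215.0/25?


Subnet network: 87.121.215.0
Test IP AND mask: 87.121.215.0
Yes, 87.121.215.83 is in 87.121.215.0/25


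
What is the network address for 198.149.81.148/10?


IP:   11000110.10010101.01010001.10010100
Mask: 11111111.11000000.00000000.00000000
AND operation:
Net:  11000110.10000000.00000000.00000000
Network: 198.128.0.0/10


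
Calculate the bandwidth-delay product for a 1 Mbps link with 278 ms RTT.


BDP = bandwidth * RTT
= 1 Mbps * 278 ms
= 1 * 1e6 * 278 / 1000 bits
= 278000 bits
= 34750 bytes
= 33.9355 KB
BDP = 278000 bits (34750 bytes)


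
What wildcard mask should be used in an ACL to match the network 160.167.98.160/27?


Subnet mask: 255.255.255.224
Wildcard = 255.255.255.255 - subnet mask
255 - 255 = 0
255 - 255 = 0
255 - 255 = 0
255 - 224 = 31
Wildcard: 0.0.0.31


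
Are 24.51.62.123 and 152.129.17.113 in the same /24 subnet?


Mask: 255.255.255.0
24.51.62.123 AND mask = 24.51.62.0
152.129.17.113 AND mask = 152.129.17.0
No, different subnets (24.51.62.0 vs 152.129.17.0)


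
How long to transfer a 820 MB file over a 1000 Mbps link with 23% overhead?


Effective throughput = 1000 * (1 - 23/100) = 770 Mbps
File size in Mb = 820 * 8 = 6560 Mb
Time = 6560 / 770
Time = 8.5195 seconds


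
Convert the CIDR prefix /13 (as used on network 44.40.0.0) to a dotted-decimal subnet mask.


/13 means 13 network bits, 19 host bits
Binary: 11111111111110000000000000000000
Mask: 255.248.0.0


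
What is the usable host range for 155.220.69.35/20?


Network: 155.220.64.0
Broadcast: 155.220.79.255
First usable = network + 1
Last usable = broadcast - 1
Range: 155.220.64.1 to 155.220.79.254


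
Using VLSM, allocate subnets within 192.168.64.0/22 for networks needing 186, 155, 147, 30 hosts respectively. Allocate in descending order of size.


186 hosts -> /24 (254 usable): 192.168.64.0/24
155 hosts -> /24 (254 usable): 192.168.65.0/24
147 hosts -> /24 (254 usable): 192.168.66.0/24
30 hosts -> /27 (30 usable): 192.168.67.0/27
Allocation: 192.168.64.0/24 (186 hosts, 254 usable); 192.168.65.0/24 (155 hosts, 254 usable); 192.168.66.0/24 (147 hosts, 254 usable); 192.168.67.0/27 (30 hosts, 30 usable)


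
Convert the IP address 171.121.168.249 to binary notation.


171 = 10101011
121 = 01111001
168 = 10101000
249 = 11111001
Binary: 10101011.01111001.10101000.11111001


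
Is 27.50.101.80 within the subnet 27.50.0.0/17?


Subnet network: 27.50.0.0
Test IP AND mask: 27.50.0.0
Yes, 27.50.101.80 is in 27.50.0.0/17


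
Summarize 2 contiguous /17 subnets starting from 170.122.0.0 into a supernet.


Original prefix: /17
Number of subnets: 2 = 2^1
New prefix = 17 - 1 = 16
Supernet: 170.122.0.0/16


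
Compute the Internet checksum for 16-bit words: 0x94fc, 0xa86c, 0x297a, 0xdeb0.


Sum all words (with carry folding):
+ 0x94fc = 0x94fc
+ 0xa86c = 0x3d69
+ 0x297a = 0x66e3
+ 0xdeb0 = 0x4594
One's complement: ~0x4594
Checksum = 0xba6b


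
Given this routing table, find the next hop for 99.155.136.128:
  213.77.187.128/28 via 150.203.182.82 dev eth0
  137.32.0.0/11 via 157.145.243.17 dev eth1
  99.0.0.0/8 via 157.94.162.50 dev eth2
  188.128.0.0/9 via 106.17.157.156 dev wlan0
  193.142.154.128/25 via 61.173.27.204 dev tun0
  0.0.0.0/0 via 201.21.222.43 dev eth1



Longest prefix match for 99.155.136.128:
  /28 213.77.187.128: no
  /11 137.32.0.0: no
  /8 99.0.0.0: MATCH
  /9 188.128.0.0: no
  /25 193.142.154.128: no
  /0 0.0.0.0: MATCH
Selected: next-hop 157.94.162.50 via eth2 (matched /8)


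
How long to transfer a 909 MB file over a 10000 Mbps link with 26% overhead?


Effective throughput = 10000 * (1 - 26/100) = 7400 Mbps
File size in Mb = 909 * 8 = 7272 Mb
Time = 7272 / 7400
Time = 0.9827 seconds


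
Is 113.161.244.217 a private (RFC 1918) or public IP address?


RFC 1918 private ranges:
  10.0.0.0/8 (10.0.0.0 - 10.255.255.255)
  172.16.0.0/12 (172.16.0.0 - 172.31.255.255)
  192.168.0.0/16 (192.168.0.0 - 192.168.255.255)
Public (not in any RFC 1918 range)


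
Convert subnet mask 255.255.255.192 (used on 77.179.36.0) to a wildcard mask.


Subnet mask: 255.255.255.192
Wildcard = 255.255.255.255 - subnet mask
255 - 255 = 0
255 - 255 = 0
255 - 255 = 0
255 - 192 = 63
Wildcard: 0.0.0.63


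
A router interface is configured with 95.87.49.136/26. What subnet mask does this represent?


/26 means 26 network bits, 6 host bits
Binary: 11111111111111111111111111000000
Mask: 255.255.255.192


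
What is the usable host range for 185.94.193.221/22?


Network: 185.94.192.0
Broadcast: 185.94.195.255
First usable = network + 1
Last usable = broadcast - 1
Range: 185.94.192.1 to 185.94.195.254


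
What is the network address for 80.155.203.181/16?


IP:   01010000.10011011.11001011.10110101
Mask: 11111111.11111111.00000000.00000000
AND operation:
Net:  01010000.10011011.00000000.00000000
Network: 80.155.0.0/16


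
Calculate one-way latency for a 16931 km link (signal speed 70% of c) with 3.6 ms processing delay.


Speed = 0.7 * 3e5 km/s = 210000 km/s
Propagation delay = 16931 / 210000 = 0.0806 s = 80.6238 ms
Processing delay = 3.6 ms
Total one-way latency = 84.2238 ms


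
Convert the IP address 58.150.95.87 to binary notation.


58 = 00111010
150 = 10010110
95 = 01011111
87 = 01010111
Binary: 00111010.10010110.01011111.01010111


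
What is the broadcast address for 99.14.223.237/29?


Network: 99.14.223.232/29
Host bits = 3
Set all host bits to 1:
Broadcast: 99.14.223.239


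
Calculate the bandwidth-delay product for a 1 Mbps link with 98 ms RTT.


BDP = bandwidth * RTT
= 1 Mbps * 98 ms
= 1 * 1e6 * 98 / 1000 bits
= 98000 bits
= 12250 bytes
= 11.9629 KB
BDP = 98000 bits (12250 bytes)


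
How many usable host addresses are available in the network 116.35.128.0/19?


Host bits = 32 - 19 = 13
Total addresses = 2^13 = 8192
Usable = total - 2 (network and broadcast)
Usable hosts: 8190


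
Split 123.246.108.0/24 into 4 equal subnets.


New prefix = 24 + 2 = 26
Each subnet has 64 addresses
  123.246.108.0/26
  123.246.108.64/26
  123.246.108.128/26
  123.246.108.192/26
Subnets: 123.246.108.0/26, 123.246.108.64/26, 123.246.108.128/26, 123.246.108.192/26


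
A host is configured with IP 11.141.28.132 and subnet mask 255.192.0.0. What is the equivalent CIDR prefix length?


Binary: 11111111.11000000.00000000.00000000
Count leading 1s
Prefix: /10


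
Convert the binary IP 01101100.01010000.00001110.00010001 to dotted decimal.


01101100 = 108
01010000 = 80
00001110 = 14
00010001 = 17
IP: 108.80.14.17


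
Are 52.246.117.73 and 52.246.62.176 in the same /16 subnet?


Mask: 255.255.0.0
52.246.117.73 AND mask = 52.246.0.0
52.246.62.176 AND mask = 52.246.0.0
Yes, same subnet (52.246.0.0)


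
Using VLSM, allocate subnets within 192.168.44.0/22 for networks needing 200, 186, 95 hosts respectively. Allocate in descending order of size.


200 hosts -> /24 (254 usable): 192.168.44.0/24
186 hosts -> /24 (254 usable): 192.168.45.0/24
95 hosts -> /25 (126 usable): 192.168.46.0/25
Allocation: 192.168.44.0/24 (200 hosts, 254 usable); 192.168.45.0/24 (186 hosts, 254 usable); 192.168.46.0/25 (95 hosts, 126 usable)


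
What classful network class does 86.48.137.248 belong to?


First octet: 86
Binary: 01010110
0xxxxxxx -> Class A (1-126)
Class A, default mask 255.0.0.0 (/8)


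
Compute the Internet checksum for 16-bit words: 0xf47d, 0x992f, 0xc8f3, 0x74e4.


Sum all words (with carry folding):
+ 0xf47d = 0xf47d
+ 0x992f = 0x8dad
+ 0xc8f3 = 0x56a1
+ 0x74e4 = 0xcb85
One's complement: ~0xcb85
Checksum = 0x347a


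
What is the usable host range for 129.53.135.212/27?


Network: 129.53.135.192
Broadcast: 129.53.135.223
First usable = network + 1
Last usable = broadcast - 1
Range: 129.53.135.193 to 129.53.135.222


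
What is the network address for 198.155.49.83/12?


IP:   11000110.10011011.00110001.01010011
Mask: 11111111.11110000.00000000.00000000
AND operation:
Net:  11000110.10010000.00000000.00000000
Network: 198.144.0.0/12


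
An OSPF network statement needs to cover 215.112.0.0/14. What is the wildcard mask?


Subnet mask: 255.252.0.0
Wildcard = 255.255.255.255 - subnet mask
255 - 255 = 0
255 - 252 = 3
255 - 0 = 255
255 - 0 = 255
Wildcard: 0.3.255.255


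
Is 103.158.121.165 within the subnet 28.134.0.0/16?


Subnet network: 28.134.0.0
Test IP AND mask: 103.158.0.0
No, 103.158.121.165 is not in 28.134.0.0/16


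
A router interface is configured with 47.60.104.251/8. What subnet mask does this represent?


/8 means 8 network bits, 24 host bits
Binary: 11111111000000000000000000000000
Mask: 255.0.0.0


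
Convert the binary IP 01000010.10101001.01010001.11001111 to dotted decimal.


01000010 = 66
10101001 = 169
01010001 = 81
11001111 = 207
IP: 66.169.81.207


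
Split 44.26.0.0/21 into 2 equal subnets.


New prefix = 21 + 1 = 22
Each subnet has 1024 addresses
  44.26.0.0/22
  44.26.4.0/22
Subnets: 44.26.0.0/22, 44.26.4.0/22


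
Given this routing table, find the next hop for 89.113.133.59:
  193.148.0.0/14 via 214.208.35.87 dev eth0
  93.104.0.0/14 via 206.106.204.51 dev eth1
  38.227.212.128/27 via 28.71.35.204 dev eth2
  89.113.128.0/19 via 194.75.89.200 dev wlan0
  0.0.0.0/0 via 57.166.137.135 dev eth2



Longest prefix match for 89.113.133.59:
  /14 193.148.0.0: no
  /14 93.104.0.0: no
  /27 38.227.212.128: no
  /19 89.113.128.0: MATCH
  /0 0.0.0.0: MATCH
Selected: next-hop 194.75.89.200 via wlan0 (matched /19)


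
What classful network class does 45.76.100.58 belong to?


First octet: 45
Binary: 00101101
0xxxxxxx -> Class A (1-126)
Class A, default mask 255.0.0.0 (/8)


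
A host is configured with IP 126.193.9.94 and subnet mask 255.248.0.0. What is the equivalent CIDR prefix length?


Binary: 11111111.11111000.00000000.00000000
Count leading 1s
Prefix: /13


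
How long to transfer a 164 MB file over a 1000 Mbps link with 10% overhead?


Effective throughput = 1000 * (1 - 10/100) = 900 Mbps
File size in Mb = 164 * 8 = 1312 Mb
Time = 1312 / 900
Time = 1.4578 seconds


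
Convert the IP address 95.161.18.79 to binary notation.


95 = 01011111
161 = 10100001
18 = 00010010
79 = 01001111
Binary: 01011111.10100001.00010010.01001111


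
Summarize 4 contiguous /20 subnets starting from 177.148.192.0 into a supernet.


Original prefix: /20
Number of subnets: 4 = 2^2
New prefix = 20 - 2 = 18
Supernet: 177.148.192.0/18


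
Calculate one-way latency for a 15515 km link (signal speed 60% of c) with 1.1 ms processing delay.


Speed = 0.6 * 3e5 km/s = 180000 km/s
Propagation delay = 15515 / 180000 = 0.0862 s = 86.1944 ms
Processing delay = 1.1 ms
Total one-way latency = 87.2944 ms


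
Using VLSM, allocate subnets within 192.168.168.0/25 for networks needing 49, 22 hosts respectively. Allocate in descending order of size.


49 hosts -> /26 (62 usable): 192.168.168.0/26
22 hosts -> /27 (30 usable): 192.168.168.64/27
Allocation: 192.168.168.0/26 (49 hosts, 62 usable); 192.168.168.64/27 (22 hosts, 30 usable)


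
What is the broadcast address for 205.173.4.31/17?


Network: 205.173.0.0/17
Host bits = 15
Set all host bits to 1:
Broadcast: 205.173.127.255


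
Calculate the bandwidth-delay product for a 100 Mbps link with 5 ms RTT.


BDP = bandwidth * RTT
= 100 Mbps * 5 ms
= 100 * 1e6 * 5 / 1000 bits
= 500000 bits
= 62500 bytes
= 61.0352 KB
BDP = 500000 bits (62500 bytes)


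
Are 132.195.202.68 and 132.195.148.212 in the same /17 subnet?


Mask: 255.255.128.0
132.195.202.68 AND mask = 132.195.128.0
132.195.148.212 AND mask = 132.195.128.0
Yes, same subnet (132.195.128.0)


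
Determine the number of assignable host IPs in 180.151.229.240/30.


Host bits = 32 - 30 = 2
Total addresses = 2^2 = 4
Usable = total - 2 (network and broadcast)
Usable hosts: 2


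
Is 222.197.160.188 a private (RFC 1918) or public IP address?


RFC 1918 private ranges:
  10.0.0.0/8 (10.0.0.0 - 10.255.255.255)
  172.16.0.0/12 (172.16.0.0 - 172.31.255.255)
  192.168.0.0/16 (192.168.0.0 - 192.168.255.255)
Public (not in any RFC 1918 range)


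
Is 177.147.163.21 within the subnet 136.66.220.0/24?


Subnet network: 136.66.220.0
Test IP AND mask: 177.147.163.0
No, 177.147.163.21 is not in 136.66.220.0/24


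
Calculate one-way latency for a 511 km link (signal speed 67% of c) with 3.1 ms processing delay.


Speed = 0.67 * 3e5 km/s = 201000 km/s
Propagation delay = 511 / 201000 = 0.0025 s = 2.5423 ms
Processing delay = 3.1 ms
Total one-way latency = 5.6423 ms


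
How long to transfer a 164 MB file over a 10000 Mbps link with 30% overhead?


Effective throughput = 10000 * (1 - 30/100) = 7000 Mbps
File size in Mb = 164 * 8 = 1312 Mb
Time = 1312 / 7000
Time = 0.1874 seconds


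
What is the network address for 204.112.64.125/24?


IP:   11001100.01110000.01000000.01111101
Mask: 11111111.11111111.11111111.00000000
AND operation:
Net:  11001100.01110000.01000000.00000000
Network: 204.112.64.0/24


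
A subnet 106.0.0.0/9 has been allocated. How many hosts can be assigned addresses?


Host bits = 32 - 9 = 23
Total addresses = 2^23 = 8388608
Usable = total - 2 (network and broadcast)
Usable hosts: 8388606


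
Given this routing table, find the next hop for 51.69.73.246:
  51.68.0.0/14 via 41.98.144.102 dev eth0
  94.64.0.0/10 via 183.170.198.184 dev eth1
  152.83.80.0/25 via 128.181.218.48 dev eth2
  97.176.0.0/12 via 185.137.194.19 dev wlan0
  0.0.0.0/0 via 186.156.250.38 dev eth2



Longest prefix match for 51.69.73.246:
  /14 51.68.0.0: MATCH
  /10 94.64.0.0: no
  /25 152.83.80.0: no
  /12 97.176.0.0: no
  /0 0.0.0.0: MATCH
Selected: next-hop 41.98.144.102 via eth0 (matched /14)


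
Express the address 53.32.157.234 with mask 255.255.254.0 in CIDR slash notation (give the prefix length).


Binary: 11111111.11111111.11111110.00000000
Count leading 1s
Prefix: /23


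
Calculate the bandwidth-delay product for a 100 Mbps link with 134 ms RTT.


BDP = bandwidth * RTT
= 100 Mbps * 134 ms
= 100 * 1e6 * 134 / 1000 bits
= 13400000 bits
= 1675000 bytes
= 1635.7422 KB
BDP = 13400000 bits (1675000 bytes)


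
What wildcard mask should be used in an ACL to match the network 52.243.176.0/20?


Subnet mask: 255.255.240.0
Wildcard = 255.255.255.255 - subnet mask
255 - 255 = 0
255 - 255 = 0
255 - 240 = 15
255 - 0 = 255
Wildcard: 0.0.15.255


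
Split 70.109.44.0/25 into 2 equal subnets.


New prefix = 25 + 1 = 26
Each subnet has 64 addresses
  70.109.44.0/26
  70.109.44.64/26
Subnets: 70.109.44.0/26, 70.109.44.64/26


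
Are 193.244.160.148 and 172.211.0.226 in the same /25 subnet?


Mask: 255.255.255.128
193.244.160.148 AND mask = 193.244.160.128
172.211.0.226 AND mask = 172.211.0.128
No, different subnets (193.244.160.128 vs 172.211.0.128)


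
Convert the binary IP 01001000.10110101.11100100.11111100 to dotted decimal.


01001000 = 72
10110101 = 181
11100100 = 228
11111100 = 252
IP: 72.181.228.252


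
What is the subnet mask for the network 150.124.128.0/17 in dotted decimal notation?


/17 means 17 network bits, 15 host bits
Binary: 11111111111111111000000000000000
Mask: 255.255.128.0


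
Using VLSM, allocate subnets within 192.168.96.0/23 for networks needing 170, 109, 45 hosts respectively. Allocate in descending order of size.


170 hosts -> /24 (254 usable): 192.168.96.0/24
109 hosts -> /25 (126 usable): 192.168.97.0/25
45 hosts -> /26 (62 usable): 192.168.97.128/26
Allocation: 192.168.96.0/24 (170 hosts, 254 usable); 192.168.97.0/25 (109 hosts, 126 usable); 192.168.97.128/26 (45 hosts, 62 usable)


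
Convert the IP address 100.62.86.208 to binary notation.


100 = 01100100
62 = 00111110
86 = 01010110
208 = 11010000
Binary: 01100100.00111110.01010110.11010000


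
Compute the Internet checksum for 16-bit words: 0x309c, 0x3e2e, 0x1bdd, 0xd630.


Sum all words (with carry folding):
+ 0x309c = 0x309c
+ 0x3e2e = 0x6eca
+ 0x1bdd = 0x8aa7
+ 0xd630 = 0x60d8
One's complement: ~0x60d8
Checksum = 0x9f27


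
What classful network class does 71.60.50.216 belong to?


First octet: 71
Binary: 01000111
0xxxxxxx -> Class A (1-126)
Class A, default mask 255.0.0.0 (/8)


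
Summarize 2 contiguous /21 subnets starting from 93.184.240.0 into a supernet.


Original prefix: /21
Number of subnets: 2 = 2^1
New prefix = 21 - 1 = 20
Supernet: 93.184.240.0/20


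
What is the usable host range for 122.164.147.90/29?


Network: 122.164.147.88
Broadcast: 122.164.147.95
First usable = network + 1
Last usable = broadcast - 1
Range: 122.164.147.89 to 122.164.147.94


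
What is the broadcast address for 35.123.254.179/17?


Network: 35.123.128.0/17
Host bits = 15
Set all host bits to 1:
Broadcast: 35.123.255.255


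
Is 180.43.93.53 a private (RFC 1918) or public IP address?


RFC 1918 private ranges:
  10.0.0.0/8 (10.0.0.0 - 10.255.255.255)
  172.16.0.0/12 (172.16.0.0 - 172.31.255.255)
  192.168.0.0/16 (192.168.0.0 - 192.168.255.255)
Public (not in any RFC 1918 range)


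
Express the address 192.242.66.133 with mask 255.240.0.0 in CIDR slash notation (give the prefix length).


Binary: 11111111.11110000.00000000.00000000
Count leading 1s
Prefix: /12


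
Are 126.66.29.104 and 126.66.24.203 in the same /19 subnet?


Mask: 255.255.224.0
126.66.29.104 AND mask = 126.66.0.0
126.66.24.203 AND mask = 126.66.0.0
Yes, same subnet (126.66.0.0)


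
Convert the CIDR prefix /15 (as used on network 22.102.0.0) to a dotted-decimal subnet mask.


/15 means 15 network bits, 17 host bits
Binary: 11111111111111100000000000000000
Mask: 255.254.0.0


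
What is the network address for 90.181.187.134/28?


IP:   01011010.10110101.10111011.10000110
Mask: 11111111.11111111.11111111.11110000
AND operation:
Net:  01011010.10110101.10111011.10000000
Network: 90.181.187.128/28


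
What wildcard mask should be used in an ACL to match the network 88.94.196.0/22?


Subnet mask: 255.255.252.0
Wildcard = 255.255.255.255 - subnet mask
255 - 255 = 0
255 - 255 = 0
255 - 252 = 3
255 - 0 = 255
Wildcard: 0.0.3.255


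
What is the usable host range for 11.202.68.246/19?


Network: 11.202.64.0
Broadcast: 11.202.95.255
First usable = network + 1
Last usable = broadcast - 1
Range: 11.202.64.1 to 11.202.95.254


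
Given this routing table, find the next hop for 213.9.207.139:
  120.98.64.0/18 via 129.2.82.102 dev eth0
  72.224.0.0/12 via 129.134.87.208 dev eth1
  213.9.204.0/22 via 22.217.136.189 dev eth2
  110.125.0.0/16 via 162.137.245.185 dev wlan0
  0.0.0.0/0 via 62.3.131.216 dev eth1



Longest prefix match for 213.9.207.139:
  /18 120.98.64.0: no
  /12 72.224.0.0: no
  /22 213.9.204.0: MATCH
  /16 110.125.0.0: no
  /0 0.0.0.0: MATCH
Selected: next-hop 22.217.136.189 via eth2 (matched /22)


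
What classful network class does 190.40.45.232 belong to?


First octet: 190
Binary: 10111110
10xxxxxx -> Class B (128-191)
Class B, default mask 255.255.0.0 (/16)


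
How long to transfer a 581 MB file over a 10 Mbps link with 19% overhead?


Effective throughput = 10 * (1 - 19/100) = 8.1 Mbps
File size in Mb = 581 * 8 = 4648 Mb
Time = 4648 / 8.1
Time = 573.8272 seconds


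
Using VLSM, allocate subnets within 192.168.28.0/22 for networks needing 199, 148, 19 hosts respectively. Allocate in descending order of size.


199 hosts -> /24 (254 usable): 192.168.28.0/24
148 hosts -> /24 (254 usable): 192.168.29.0/24
19 hosts -> /27 (30 usable): 192.168.30.0/27
Allocation: 192.168.28.0/24 (199 hosts, 254 usable); 192.168.29.0/24 (148 hosts, 254 usable); 192.168.30.0/27 (19 hosts, 30 usable)


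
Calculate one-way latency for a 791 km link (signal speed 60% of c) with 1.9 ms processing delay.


Speed = 0.6 * 3e5 km/s = 180000 km/s
Propagation delay = 791 / 180000 = 0.0044 s = 4.3944 ms
Processing delay = 1.9 ms
Total one-way latency = 6.2944 ms


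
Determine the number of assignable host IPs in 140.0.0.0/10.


Host bits = 32 - 10 = 22
Total addresses = 2^22 = 4194304
Usable = total - 2 (network and broadcast)
Usable hosts: 4194302


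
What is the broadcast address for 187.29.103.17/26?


Network: 187.29.103.0/26
Host bits = 6
Set all host bits to 1:
Broadcast: 187.29.103.63


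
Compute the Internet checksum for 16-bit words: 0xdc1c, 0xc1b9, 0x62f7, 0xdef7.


Sum all words (with carry folding):
+ 0xdc1c = 0xdc1c
+ 0xc1b9 = 0x9dd6
+ 0x62f7 = 0x00ce
+ 0xdef7 = 0xdfc5
One's complement: ~0xdfc5
Checksum = 0x203a


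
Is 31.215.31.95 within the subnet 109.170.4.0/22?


Subnet network: 109.170.4.0
Test IP AND mask: 31.215.28.0
No, 31.215.31.95 is not in 109.170.4.0/22


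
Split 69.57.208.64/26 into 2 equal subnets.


New prefix = 26 + 1 = 27
Each subnet has 32 addresses
  69.57.208.64/27
  69.57.208.96/27
Subnets: 69.57.208.64/27, 69.57.208.96/27


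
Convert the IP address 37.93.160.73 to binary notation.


37 = 00100101
93 = 01011101
160 = 10100000
73 = 01001001
Binary: 00100101.01011101.10100000.01001001


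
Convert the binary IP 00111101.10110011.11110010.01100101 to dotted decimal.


00111101 = 61
10110011 = 179
11110010 = 242
01100101 = 101
IP: 61.179.242.101


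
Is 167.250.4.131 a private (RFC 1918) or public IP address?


RFC 1918 private ranges:
  10.0.0.0/8 (10.0.0.0 - 10.255.255.255)
  172.16.0.0/12 (172.16.0.0 - 172.31.255.255)
  192.168.0.0/16 (192.168.0.0 - 192.168.255.255)
Public (not in any RFC 1918 range)


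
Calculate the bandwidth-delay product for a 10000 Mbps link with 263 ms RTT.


BDP = bandwidth * RTT
= 10000 Mbps * 263 ms
= 10000 * 1e6 * 263 / 1000 bits
= 2630000000 bits
= 328750000 bytes
= 321044.9219 KB
BDP = 2630000000 bits (328750000 bytes)


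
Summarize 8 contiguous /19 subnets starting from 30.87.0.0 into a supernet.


Original prefix: /19
Number of subnets: 8 = 2^3
New prefix = 19 - 3 = 16
Supernet: 30.87.0.0/16


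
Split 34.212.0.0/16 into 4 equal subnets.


New prefix = 16 + 2 = 18
Each subnet has 16384 addresses
  34.212.0.0/18
  34.212.64.0/18
  34.212.128.0/18
  34.212.192.0/18
Subnets: 34.212.0.0/18, 34.212.64.0/18, 34.212.128.0/18, 34.212.192.0/18


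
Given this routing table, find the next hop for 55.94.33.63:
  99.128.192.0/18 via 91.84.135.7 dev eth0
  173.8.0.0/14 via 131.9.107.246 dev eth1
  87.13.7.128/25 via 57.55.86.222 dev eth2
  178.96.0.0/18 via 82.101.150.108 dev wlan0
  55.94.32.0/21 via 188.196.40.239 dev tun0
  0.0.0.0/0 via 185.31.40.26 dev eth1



Longest prefix match for 55.94.33.63:
  /18 99.128.192.0: no
  /14 173.8.0.0: no
  /25 87.13.7.128: no
  /18 178.96.0.0: no
  /21 55.94.32.0: MATCH
  /0 0.0.0.0: MATCH
Selected: next-hop 188.196.40.239 via tun0 (matched /21)


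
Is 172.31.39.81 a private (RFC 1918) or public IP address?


RFC 1918 private ranges:
  10.0.0.0/8 (10.0.0.0 - 10.255.255.255)
  172.16.0.0/12 (172.16.0.0 - 172.31.255.255)
  192.168.0.0/16 (192.168.0.0 - 192.168.255.255)
Private (in 172.16.0.0/12)


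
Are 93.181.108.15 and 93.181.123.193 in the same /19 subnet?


Mask: 255.255.224.0
93.181.108.15 AND mask = 93.181.96.0
93.181.123.193 AND mask = 93.181.96.0
Yes, same subnet (93.181.96.0)


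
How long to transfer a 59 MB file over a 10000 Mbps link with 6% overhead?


Effective throughput = 10000 * (1 - 6/100) = 9400 Mbps
File size in Mb = 59 * 8 = 472 Mb
Time = 472 / 9400
Time = 0.0502 seconds


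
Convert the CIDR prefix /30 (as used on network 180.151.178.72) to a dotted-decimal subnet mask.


/30 means 30 network bits, 2 host bits
Binary: 11111111111111111111111111111100
Mask: 255.255.255.252


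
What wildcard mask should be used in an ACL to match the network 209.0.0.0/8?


Subnet mask: 255.0.0.0
Wildcard = 255.255.255.255 - subnet mask
255 - 255 = 0
255 - 0 = 255
255 - 0 = 255
255 - 0 = 255
Wildcard: 0.255.255.255


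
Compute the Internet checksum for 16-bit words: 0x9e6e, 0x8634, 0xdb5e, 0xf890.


Sum all words (with carry folding):
+ 0x9e6e = 0x9e6e
+ 0x8634 = 0x24a3
+ 0xdb5e = 0x0002
+ 0xf890 = 0xf892
One's complement: ~0xf892
Checksum = 0x076d


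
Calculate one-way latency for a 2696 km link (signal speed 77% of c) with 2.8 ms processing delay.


Speed = 0.77 * 3e5 km/s = 231000 km/s
Propagation delay = 2696 / 231000 = 0.0117 s = 11.671 ms
Processing delay = 2.8 ms
Total one-way latency = 14.471 ms


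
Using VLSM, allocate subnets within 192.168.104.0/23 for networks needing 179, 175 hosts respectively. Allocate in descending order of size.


179 hosts -> /24 (254 usable): 192.168.104.0/24
175 hosts -> /24 (254 usable): 192.168.105.0/24
Allocation: 192.168.104.0/24 (179 hosts, 254 usable); 192.168.105.0/24 (175 hosts, 254 usable)


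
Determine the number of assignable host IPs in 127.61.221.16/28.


Host bits = 32 - 28 = 4
Total addresses = 2^4 = 16
Usable = total - 2 (network and broadcast)
Usable hosts: 14


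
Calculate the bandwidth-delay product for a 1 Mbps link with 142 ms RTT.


BDP = bandwidth * RTT
= 1 Mbps * 142 ms
= 1 * 1e6 * 142 / 1000 bits
= 142000 bits
= 17750 bytes
= 17.334 KB
BDP = 142000 bits (17750 bytes)


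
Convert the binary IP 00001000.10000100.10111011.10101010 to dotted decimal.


00001000 = 8
10000100 = 132
10111011 = 187
10101010 = 170
IP: 8.132.187.170


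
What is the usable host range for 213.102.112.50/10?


Network: 213.64.0.0
Broadcast: 213.127.255.255
First usable = network + 1
Last usable = broadcast - 1
Range: 213.64.0.1 to 213.127.255.254


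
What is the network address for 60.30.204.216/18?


IP:   00111100.00011110.11001100.11011000
Mask: 11111111.11111111.11000000.00000000
AND operation:
Net:  00111100.00011110.11000000.00000000
Network: 60.30.192.0/18


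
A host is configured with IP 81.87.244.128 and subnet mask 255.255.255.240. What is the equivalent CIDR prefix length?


Binary: 11111111.11111111.11111111.11110000
Count leading 1s
Prefix: /28


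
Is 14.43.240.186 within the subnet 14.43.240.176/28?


Subnet network: 14.43.240.176
Test IP AND mask: 14.43.240.176
Yes, 14.43.240.186 is in 14.43.240.176/28


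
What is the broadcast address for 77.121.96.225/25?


Network: 77.121.96.128/25
Host bits = 7
Set all host bits to 1:
Broadcast: 77.121.96.255


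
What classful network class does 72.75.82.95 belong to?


First octet: 72
Binary: 01001000
0xxxxxxx -> Class A (1-126)
Class A, default mask 255.0.0.0 (/8)


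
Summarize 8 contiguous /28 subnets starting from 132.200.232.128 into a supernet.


Original prefix: /28
Number of subnets: 8 = 2^3
New prefix = 28 - 3 = 25
Supernet: 132.200.232.128/25


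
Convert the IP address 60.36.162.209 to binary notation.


60 = 00111100
36 = 00100100
162 = 10100010
209 = 11010001
Binary: 00111100.00100100.10100010.11010001


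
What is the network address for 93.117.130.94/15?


IP:   01011101.01110101.10000010.01011110
Mask: 11111111.11111110.00000000.00000000
AND operation:
Net:  01011101.01110100.00000000.00000000
Network: 93.116.0.0/15


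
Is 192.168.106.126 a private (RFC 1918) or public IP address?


RFC 1918 private ranges:
  10.0.0.0/8 (10.0.0.0 - 10.255.255.255)
  172.16.0.0/12 (172.16.0.0 - 172.31.255.255)
  192.168.0.0/16 (192.168.0.0 - 192.168.255.255)
Private (in 192.168.0.0/16)


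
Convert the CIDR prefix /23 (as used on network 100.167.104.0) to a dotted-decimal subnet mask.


/23 means 23 network bits, 9 host bits
Binary: 11111111111111111111111000000000
Mask: 255.255.254.0
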